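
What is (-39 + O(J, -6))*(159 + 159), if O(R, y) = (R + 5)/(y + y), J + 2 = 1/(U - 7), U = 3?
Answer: -99799/8 ≈ -12475.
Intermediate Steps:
J = -9/4 (J = -2 + 1/(3 - 7) = -2 + 1/(-4) = -2 - ¼ = -9/4 ≈ -2.2500)
O(R, y) = (5 + R)/(2*y) (O(R, y) = (5 + R)/((2*y)) = (5 + R)*(1/(2*y)) = (5 + R)/(2*y))
(-39 + O(J, -6))*(159 + 159) = (-39 + (½)*(5 - 9/4)/(-6))*(159 + 159) = (-39 + (½)*(-⅙)*(11/4))*318 = (-39 - 11/48)*318 = -1883/48*318 = -99799/8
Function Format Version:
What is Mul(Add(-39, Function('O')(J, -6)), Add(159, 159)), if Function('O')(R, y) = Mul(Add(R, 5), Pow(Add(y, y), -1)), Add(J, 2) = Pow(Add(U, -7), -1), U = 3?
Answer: Rational(-99799, 8) ≈ -12475.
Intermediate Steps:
J = Rational(-9, 4) (J = Add(-2, Pow(Add(3, -7), -1)) = Add(-2, Pow(-4, -1)) = Add(-2, Rational(-1, 4)) = Rational(-9, 4) ≈ -2.2500)
Function('O')(R, y) = Mul(Rational(1, 2), Pow(y, -1), Add(5, R)) (Function('O')(R, y) = Mul(Add(5, R), Pow(Mul(2, y), -1)) = Mul(Add(5, R), Mul(Rational(1, 2), Pow(y, -1))) = Mul(Rational(1, 2), Pow(y, -1), Add(5, R)))
Mul(Add(-39, Function('O')(J, -6)), Add(159, 159)) = Mul(Add(-39, Mul(Rational(1, 2), Pow(-6, -1), Add(5, Rational(-9, 4)))), Add(159, 159)) = Mul(Add(-39, Mul(Rational(1, 2), Rational(-1, 6), Rational(11, 4))), 318) = Mul(Add(-39, Rational(-11, 48)), 318) = Mul(Rational(-1883, 48), 318) = Rational(-99799, 8)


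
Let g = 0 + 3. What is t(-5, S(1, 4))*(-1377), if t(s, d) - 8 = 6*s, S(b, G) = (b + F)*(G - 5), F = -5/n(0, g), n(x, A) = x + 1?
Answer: 30294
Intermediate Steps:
g = 3
n(x, A) = 1 + x
F = -5 (F = -5/(1 + 0) = -5/1 = -5*1 = -5)
S(b, G) = (-5 + G)*(-5 + b) (S(b, G) = (b - 5)*(G - 5) = (-5 + b)*(-5 + G) = (-5 + G)*(-5 + b))
t(s, d) = 8 + 6*s
t(-5, S(1, 4))*(-1377) = (8 + 6*(-5))*(-1377) = (8 - 30)*(-1377) = -22*(-1377) = 30294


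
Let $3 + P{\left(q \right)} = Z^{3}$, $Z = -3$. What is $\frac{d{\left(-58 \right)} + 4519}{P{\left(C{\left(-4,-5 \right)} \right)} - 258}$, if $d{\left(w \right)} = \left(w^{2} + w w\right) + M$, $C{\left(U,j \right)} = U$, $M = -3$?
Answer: $- \frac{937}{24} \approx -39.042$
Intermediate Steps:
$d{\left(w \right)} = -3 + 2 w^{2}$ ($d{\left(w \right)} = \left(w^{2} + w w\right) - 3 = \left(w^{2} + w^{2}\right) - 3 = 2 w^{2} - 3 = -3 + 2 w^{2}$)
$P{\left(q \right)} = -30$ ($P{\left(q \right)} = -3 + \left(-3\right)^{3} = -3 - 27 = -30$)
$\frac{d{\left(-58 \right)} + 4519}{P{\left(C{\left(-4,-5 \right)} \right)} - 258} = \frac{\left(-3 + 2 \left(-58\right)^{2}\right) + 4519}{-30 - 258} = \frac{\left(-3 + 2 \cdot 3364\right) + 4519}{-288} = \left(\left(-3 + 6728\right) + 4519\right) \left(- \frac{1}{288}\right) = \left(6725 + 4519\right) \left(- \frac{1}{288}\right) = 11244 \left(- \frac{1}{288}\right) = - \frac{937}{24}$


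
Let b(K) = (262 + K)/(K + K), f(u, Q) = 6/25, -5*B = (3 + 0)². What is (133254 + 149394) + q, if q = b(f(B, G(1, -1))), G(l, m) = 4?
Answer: 849583/3 ≈ 2.8319e+5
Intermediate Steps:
B = -9/5 (B = -(3 + 0)²/5 = -⅕*3² = -⅕*9 = -9/5 ≈ -1.8000)
f(u, Q) = 6/25 (f(u, Q) = 6*(1/25) = 6/25)
b(K) = (262 + K)/(2*K) (b(K) = (262 + K)/((2*K)) = (262 + K)*(1/(2*K)) = (262 + K)/(2*K))
q = 1639/3 (q = (262 + 6/25)/(2*(6/25)) = (½)*(25/6)*(6556/25) = 1639/3 ≈ 546.33)
(133254 + 149394) + q = (133254 + 149394) + 1639/3 = 282648 + 1639/3 = 849583/3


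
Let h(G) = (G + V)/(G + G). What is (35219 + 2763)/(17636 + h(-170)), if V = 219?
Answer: 12913880/5996191 ≈ 2.1537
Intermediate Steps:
h(G) = (219 + G)/(2*G) (h(G) = (G + 219)/(G + G) = (219 + G)/((2*G)) = (219 + G)*(1/(2*G)) = (219 + G)/(2*G))
(35219 + 2763)/(17636 + h(-170)) = (35219 + 2763)/(17636 + (½)*(219 - 170)/(-170)) = 37982/(17636 + (½)*(-1/170)*49) = 37982/(17636 - 49/340) = 37982/(5996191/340) = 37982*(340/5996191) = 12913880/5996191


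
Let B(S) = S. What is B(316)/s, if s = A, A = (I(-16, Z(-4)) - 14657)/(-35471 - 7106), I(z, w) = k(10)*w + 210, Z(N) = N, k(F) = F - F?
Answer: 13454332/14447 ≈ 931.29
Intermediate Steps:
k(F) = 0
I(z, w) = 210 (I(z, w) = 0*w + 210 = 0 + 210 = 210)
A = 14447/42577 (A = (210 - 14657)/(-35471 - 7106) = -14447/(-42577) = -14447*(-1/42577) = 14447/42577 ≈ 0.33931)
s = 14447/42577 ≈ 0.33931
B(316)/s = 316/(14447/42577) = 316*(42577/14447) = 13454332/14447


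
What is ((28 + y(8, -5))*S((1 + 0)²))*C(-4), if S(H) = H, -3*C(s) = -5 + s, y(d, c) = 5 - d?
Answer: 75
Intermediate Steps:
C(s) = 5/3 - s/3 (C(s) = -(-5 + s)/3 = 5/3 - s/3)
((28 + y(8, -5))*S((1 + 0)²))*C(-4) = ((28 + (5 - 1*8))*(1 + 0)²)*(5/3 - ⅓*(-4)) = ((28 + (5 - 8))*1²)*(5/3 + 4/3) = ((28 - 3)*1)*3 = (25*1)*3 = 25*3 = 75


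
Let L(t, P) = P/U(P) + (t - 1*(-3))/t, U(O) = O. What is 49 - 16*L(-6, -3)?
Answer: 25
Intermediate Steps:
L(t, P) = 1 + (3 + t)/t (L(t, P) = P/P + (t - 1*(-3))/t = 1 + (t + 3)/t = 1 + (3 + t)/t)
49 - 16*L(-6, -3) = 49 - 16*(2 + 3/(-6)) = 49 - 16*(2 + 3*(-⅙)) = 49 - 16*(2 - ½) = 49 - 16*3/2 = 49 - 24 = 25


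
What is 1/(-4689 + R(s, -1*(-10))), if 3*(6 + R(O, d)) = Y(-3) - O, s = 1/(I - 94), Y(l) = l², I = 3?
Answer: -273/1280915 ≈ -0.00021313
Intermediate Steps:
s = -1/91 (s = 1/(3 - 94) = 1/(-91) = -1/91 ≈ -0.010989)
R(O, d) = -3 - O/3 (R(O, d) = -6 + ((-3)² - O)/3 = -6 + (9 - O)/3 = -6 + (3 - O/3) = -3 - O/3)
1/(-4689 + R(s, -1*(-10))) = 1/(-4689 + (-3 - ⅓*(-1/91))) = 1/(-4689 + (-3 + 1/273)) = 1/(-4689 - 818/273) = 1/(-1280915/273) = -273/1280915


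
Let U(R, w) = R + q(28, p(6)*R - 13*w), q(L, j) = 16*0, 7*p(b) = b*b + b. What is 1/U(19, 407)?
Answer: 1/19 ≈ 0.052632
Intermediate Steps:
p(b) = b/7 + b²/7 (p(b) = (b*b + b)/7 = (b² + b)/7 = (b + b²)/7 = b/7 + b²/7)
q(L, j) = 0
U(R, w) = R (U(R, w) = R + 0 = R)
1/U(19, 407) = 1/19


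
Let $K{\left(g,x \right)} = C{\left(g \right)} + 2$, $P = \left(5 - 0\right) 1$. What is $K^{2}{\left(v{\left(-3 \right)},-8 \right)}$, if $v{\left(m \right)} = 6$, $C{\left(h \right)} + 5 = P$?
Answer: $4$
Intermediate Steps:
$P = 5$ ($P = \left(5 + 0\right) 1 = 5 \cdot 1 = 5$)
$C{\left(h \right)} = 0$ ($C{\left(h \right)} = -5 + 5 = 0$)
$K{\left(g,x \right)} = 2$ ($K{\left(g,x \right)} = 0 + 2 = 2$)
$K^{2}{\left(v{\left(-3 \right)},-8 \right)} = 2^{2} = 4$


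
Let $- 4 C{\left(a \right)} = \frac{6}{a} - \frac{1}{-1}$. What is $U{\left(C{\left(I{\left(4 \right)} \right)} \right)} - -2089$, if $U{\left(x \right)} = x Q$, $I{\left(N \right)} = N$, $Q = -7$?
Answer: $\frac{16747}{8} \approx 2093.4$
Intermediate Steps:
$C{\left(a \right)} = - \frac{1}{4} - \frac{3}{2 a}$ ($C{\left(a \right)} = - \frac{\frac{6}{a} - \frac{1}{-1}}{4} = - \frac{\frac{6}{a} - -1}{4} = - \frac{\frac{6}{a} + 1}{4} = - \frac{1 + \frac{6}{a}}{4} = - \frac{1}{4} - \frac{3}{2 a}$)
$U{\left(x \right)} = - 7 x$ ($U{\left(x \right)} = x \left(-7\right) = - 7 x$)
$U{\left(C{\left(I{\left(4 \right)} \right)} \right)} - -2089 = - 7 \frac{-6 - 4}{4 \cdot 4} - -2089 = - 7 \cdot \frac{1}{4} \cdot \frac{1}{4} \left(-6 - 4\right) + 2089 = - 7 \cdot \frac{1}{4} \cdot \frac{1}{4} \left(-10\right) + 2089 = \left(-7\right) \left(- \frac{5}{8}\right) + 2089 = \frac{35}{8} + 2089 = \frac{16747}{8}$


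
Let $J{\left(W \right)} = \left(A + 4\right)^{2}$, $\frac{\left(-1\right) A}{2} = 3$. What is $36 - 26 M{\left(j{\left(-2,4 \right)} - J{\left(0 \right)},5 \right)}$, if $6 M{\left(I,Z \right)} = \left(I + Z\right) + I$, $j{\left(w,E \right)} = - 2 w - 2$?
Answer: $\frac{95}{3} \approx 31.667$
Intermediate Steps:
$A = -6$ ($A = \left(-2\right) 3 = -6$)
$j{\left(w,E \right)} = -2 - 2 w$
$J{\left(W \right)} = 4$ ($J{\left(W \right)} = \left(-6 + 4\right)^{2} = \left(-2\right)^{2} = 4$)
$M{\left(I,Z \right)} = \frac{I}{3} + \frac{Z}{6}$ ($M{\left(I,Z \right)} = \frac{\left(I + Z\right) + I}{6} = \frac{Z + 2 I}{6} = \frac{I}{3} + \frac{Z}{6}$)
$36 - 26 M{\left(j{\left(-2,4 \right)} - J{\left(0 \right)},5 \right)} = 36 - 26 \left(\frac{\left(-2 - -4\right) - 4}{3} + \frac{1}{6} \cdot 5\right) = 36 - 26 \left(\frac{\left(-2 + 4\right) - 4}{3} + \frac{5}{6}\right) = 36 - 26 \left(\frac{2 - 4}{3} + \frac{5}{6}\right) = 36 - 26 \left(\frac{1}{3} \left(-2\right) + \frac{5}{6}\right) = 36 - 26 \left(- \frac{2}{3} + \frac{5}{6}\right) = 36 - \frac{13}{3} = \frac{95}{3}$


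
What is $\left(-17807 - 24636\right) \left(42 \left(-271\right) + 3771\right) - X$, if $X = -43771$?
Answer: $323077444$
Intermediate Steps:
$\left(-17807 - 24636\right) \left(42 \left(-271\right) + 3771\right) - X = \left(-17807 - 24636\right) \left(42 \left(-271\right) + 3771\right) - -43771 = - 42443 \left(-11382 + 3771\right) + 43771 = \left(-42443\right) \left(-7611\right) + 43771 = 323033673 + 43771 = 323077444$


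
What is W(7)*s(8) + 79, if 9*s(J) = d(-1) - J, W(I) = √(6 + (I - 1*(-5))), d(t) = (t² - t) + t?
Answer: 79 - 7*√2/3 ≈ 75.700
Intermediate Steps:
d(t) = t²
W(I) = √(11 + I) (W(I) = √(6 + (I + 5)) = √(6 + (5 + I)) = √(11 + I))
s(J) = ⅑ - J/9 (s(J) = ((-1)² - J)/9 = (1 - J)/9 = ⅑ - J/9)
W(7)*s(8) + 79 = √(11 + 7)*(⅑ - ⅑*8) + 79 = √18*(⅑ - 8/9) + 79 = (3*√2)*(-7/9) + 79 = -7*√2/3 + 79 = 79 - 7*√2/3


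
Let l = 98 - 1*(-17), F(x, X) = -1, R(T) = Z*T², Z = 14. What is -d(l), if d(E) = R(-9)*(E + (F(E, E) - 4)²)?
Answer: -158760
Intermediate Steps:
R(T) = 14*T²
l = 115 (l = 98 + 17 = 115)
d(E) = 28350 + 1134*E (d(E) = (14*(-9)²)*(E + (-1 - 4)²) = (14*81)*(E + (-5)²) = 1134*(E + 25) = 1134*(25 + E) = 28350 + 1134*E)
-d(l) = -(28350 + 1134*115) = -(28350 + 130410) = -1*158760 = -158760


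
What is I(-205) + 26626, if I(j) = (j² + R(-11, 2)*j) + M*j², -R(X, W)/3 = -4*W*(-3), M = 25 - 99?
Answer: -3026439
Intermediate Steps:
M = -74
R(X, W) = -36*W (R(X, W) = -3*(-4*W)*(-3) = -36*W)
I(j) = -73*j² - 72*j (I(j) = (j² + (-36*2)*j) - 74*j² = (j² - 72*j) - 74*j² = -73*j² - 72*j)
I(-205) + 26626 = -1*(-205)*(72 + 73*(-205)) + 26626 = -1*(-205)*(72 - 14965) + 26626 = -1*(-205)*(-14893) + 26626 = -3053065 + 26626 = -3026439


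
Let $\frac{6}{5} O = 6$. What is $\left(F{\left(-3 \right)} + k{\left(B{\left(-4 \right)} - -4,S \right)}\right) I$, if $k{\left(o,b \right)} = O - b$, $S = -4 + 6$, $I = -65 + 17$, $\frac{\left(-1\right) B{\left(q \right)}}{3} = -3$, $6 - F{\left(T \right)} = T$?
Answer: $-576$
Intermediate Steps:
$O = 5$ ($O = \frac{5}{6} \cdot 6 = 5$)
$F{\left(T \right)} = 6 - T$
$B{\left(q \right)} = 9$ ($B{\left(q \right)} = \left(-3\right) \left(-3\right) = 9$)
$I = -48$
$S = 2$
$k{\left(o,b \right)} = 5 - b$
$\left(F{\left(-3 \right)} + k{\left(B{\left(-4 \right)} - -4,S \right)}\right) I = \left(\left(6 - -3\right) + \left(5 - 2\right)\right) \left(-48\right) = \left(\left(6 + 3\right) + \left(5 - 2\right)\right) \left(-48\right) = \left(9 + 3\right) \left(-48\right) = 12 \left(-48\right) = -576$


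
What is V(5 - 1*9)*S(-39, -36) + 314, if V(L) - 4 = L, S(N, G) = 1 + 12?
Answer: 314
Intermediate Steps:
S(N, G) = 13
V(L) = 4 + L
V(5 - 1*9)*S(-39, -36) + 314 = (4 + (5 - 1*9))*13 + 314 = (4 + (5 - 9))*13 + 314 = (4 - 4)*13 + 314 = 0*13 + 314 = 0 + 314 = 314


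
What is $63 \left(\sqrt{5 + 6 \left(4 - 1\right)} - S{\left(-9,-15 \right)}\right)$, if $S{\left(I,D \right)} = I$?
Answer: $567 + 63 \sqrt{23} \approx 869.14$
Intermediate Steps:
$63 \left(\sqrt{5 + 6 \left(4 - 1\right)} - S{\left(-9,-15 \right)}\right) = 63 \left(\sqrt{5 + 6 \left(4 - 1\right)} - -9\right) = 63 \left(\sqrt{5 + 6 \cdot 3} + 9\right) = 63 \left(\sqrt{5 + 18} + 9\right) = 63 \left(\sqrt{23} + 9\right) = 63 \left(9 + \sqrt{23}\right) = 567 + 63 \sqrt{23}$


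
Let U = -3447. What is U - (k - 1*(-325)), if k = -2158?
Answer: -1614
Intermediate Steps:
U - (k - 1*(-325)) = -3447 - (-2158 - 1*(-325)) = -3447 - (-2158 + 325) = -3447 - 1*(-1833) = -3447 + 1833 = -1614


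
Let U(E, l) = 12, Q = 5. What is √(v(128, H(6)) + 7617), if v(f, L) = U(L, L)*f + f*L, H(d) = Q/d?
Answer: √83337/3 ≈ 96.227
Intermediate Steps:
H(d) = 5/d
v(f, L) = 12*f + L*f (v(f, L) = 12*f + f*L = 12*f + L*f)
√(v(128, H(6)) + 7617) = √(128*(12 + 5/6) + 7617) = √(128*(12 + 5*(⅙)) + 7617) = √(128*(12 + ⅚) + 7617) = √(128*(77/6) + 7617) = √(4928/3 + 7617) = √(27779/3) = √83337/3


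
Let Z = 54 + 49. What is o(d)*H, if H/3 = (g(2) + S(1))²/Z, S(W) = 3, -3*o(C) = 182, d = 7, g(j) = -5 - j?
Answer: -2912/103 ≈ -28.272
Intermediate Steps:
o(C) = -182/3 (o(C) = -⅓*182 = -182/3)
Z = 103
H = 48/103 (H = 3*(((-5 - 1*2) + 3)²/103) = 3*(((-5 - 2) + 3)²*(1/103)) = 3*((-7 + 3)²*(1/103)) = 3*((-4)²*(1/103)) = 3*(16*(1/103)) = 3*(16/103) = 48/103 ≈ 0.46602)
o(d)*H = -182/3*48/103 = -2912/103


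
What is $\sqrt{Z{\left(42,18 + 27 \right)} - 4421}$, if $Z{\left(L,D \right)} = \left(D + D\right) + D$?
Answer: $i \sqrt{4286} \approx 65.468 i$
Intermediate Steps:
$Z{\left(L,D \right)} = 3 D$ ($Z{\left(L,D \right)} = 2 D + D = 3 D$)
$\sqrt{Z{\left(42,18 + 27 \right)} - 4421} = \sqrt{3 \left(18 + 27\right) - 4421} = \sqrt{3 \cdot 45 - 4421} = \sqrt{135 - 4421} = \sqrt{-4286} = i \sqrt{4286}$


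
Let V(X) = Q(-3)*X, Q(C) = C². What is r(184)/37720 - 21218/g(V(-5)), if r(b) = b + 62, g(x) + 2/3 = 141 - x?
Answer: -7319793/63940 ≈ -114.48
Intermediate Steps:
V(X) = 9*X (V(X) = (-3)²*X = 9*X)
g(x) = 421/3 - x (g(x) = -⅔ + (141 - x) = 421/3 - x)
r(b) = 62 + b
r(184)/37720 - 21218/g(V(-5)) = (62 + 184)/37720 - 21218/(421/3 - 9*(-5)) = 246*(1/37720) - 21218/(421/3 - 1*(-45)) = 3/460 - 21218/(421/3 + 45) = 3/460 - 21218/556/3 = 3/460 - 21218*3/556 = 3/460 - 31827/278 = -7319793/63940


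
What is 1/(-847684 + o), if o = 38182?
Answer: -1/809502 ≈ -1.2353e-6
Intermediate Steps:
1/(-847684 + o) = 1/(-847684 + 38182) = 1/(-809502) = -1/809502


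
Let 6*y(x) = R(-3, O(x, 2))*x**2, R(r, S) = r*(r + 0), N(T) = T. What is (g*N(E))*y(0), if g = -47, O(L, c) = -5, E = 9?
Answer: 0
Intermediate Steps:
R(r, S) = r**2 (R(r, S) = r*r = r**2)
y(x) = 3*x**2/2 (y(x) = ((-3)**2*x**2)/6 = (9*x**2)/6 = 3*x**2/2)
(g*N(E))*y(0) = (-47*9)*((3/2)*0**2) = -1269*0/2 = -423*0 = 0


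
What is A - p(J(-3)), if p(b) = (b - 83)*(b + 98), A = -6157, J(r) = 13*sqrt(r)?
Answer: 2484 - 195*I*sqrt(3) ≈ 2484.0 - 337.75*I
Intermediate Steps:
p(b) = (-83 + b)*(98 + b)
A - p(J(-3)) = -6157 - (-8134 + (13*sqrt(-3))**2 + 15*(13*sqrt(-3))) = -6157 - (-8134 + (13*(I*sqrt(3)))**2 + 15*(13*(I*sqrt(3)))) = -6157 - (-8134 + (13*I*sqrt(3))**2 + 15*(13*I*sqrt(3))) = -6157 - (-8134 - 507 + 195*I*sqrt(3)) = -6157 - (-8641 + 195*I*sqrt(3)) = -6157 + (8641 - 195*I*sqrt(3)) = 2484 - 195*I*sqrt(3)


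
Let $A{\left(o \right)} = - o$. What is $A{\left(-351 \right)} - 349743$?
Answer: $-349392$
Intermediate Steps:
$A{\left(-351 \right)} - 349743 = \left(-1\right) \left(-351\right) - 349743 = 351 - 349743 = -349392$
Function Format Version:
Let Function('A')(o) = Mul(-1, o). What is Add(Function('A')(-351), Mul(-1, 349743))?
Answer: -349392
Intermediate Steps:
Add(Function('A')(-351), Mul(-1, 349743)) = Add(Mul(-1, -351), Mul(-1, 349743)) = Add(351, -349743) = -349392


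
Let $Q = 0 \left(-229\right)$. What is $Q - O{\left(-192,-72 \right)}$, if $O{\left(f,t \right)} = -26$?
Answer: $26$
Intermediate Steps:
$Q = 0$
$Q - O{\left(-192,-72 \right)} = 0 - -26 = 0 + 26 = 26$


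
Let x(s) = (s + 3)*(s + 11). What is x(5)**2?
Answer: 16384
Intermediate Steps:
x(s) = (3 + s)*(11 + s)
x(5)**2 = (33 + 5**2 + 14*5)**2 = (33 + 25 + 70)**2 = 128**2 = 16384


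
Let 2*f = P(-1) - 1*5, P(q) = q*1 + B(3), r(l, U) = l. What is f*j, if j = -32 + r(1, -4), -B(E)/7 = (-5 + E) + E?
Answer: 403/2 ≈ 201.50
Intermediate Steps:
B(E) = 35 - 14*E (B(E) = -7*((-5 + E) + E) = -7*(-5 + 2*E) = 35 - 14*E)
P(q) = -7 + q (P(q) = q*1 + (35 - 14*3) = q + (35 - 42) = q - 7 = -7 + q)
f = -13/2 (f = ((-7 - 1) - 1*5)/2 = (-8 - 5)/2 = (½)*(-13) = -13/2 ≈ -6.5000)
j = -31 (j = -32 + 1 = -31)
f*j = -13/2*(-31) = 403/2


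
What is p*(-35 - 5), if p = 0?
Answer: 0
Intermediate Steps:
p*(-35 - 5) = 0*(-35 - 5) = 0*(-40) = 0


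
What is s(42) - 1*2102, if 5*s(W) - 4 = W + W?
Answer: -10422/5 ≈ -2084.4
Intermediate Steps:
s(W) = ⅘ + 2*W/5 (s(W) = ⅘ + (W + W)/5 = ⅘ + (2*W)/5 = ⅘ + 2*W/5)
s(42) - 1*2102 = (⅘ + (⅖)*42) - 1*2102 = (⅘ + 84/5) - 2102 = 88/5 - 2102 = -10422/5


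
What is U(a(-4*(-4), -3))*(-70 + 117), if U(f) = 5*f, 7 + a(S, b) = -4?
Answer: -2585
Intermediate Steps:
a(S, b) = -11 (a(S, b) = -7 - 4 = -11)
U(a(-4*(-4), -3))*(-70 + 117) = (5*(-11))*(-70 + 117) = -55*47 = -2585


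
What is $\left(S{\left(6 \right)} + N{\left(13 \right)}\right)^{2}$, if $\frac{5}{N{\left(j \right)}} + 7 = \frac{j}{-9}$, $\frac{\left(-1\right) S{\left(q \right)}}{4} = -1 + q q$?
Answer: $\frac{114169225}{5776} \approx 19766.0$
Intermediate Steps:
$S{\left(q \right)} = 4 - 4 q^{2}$ ($S{\left(q \right)} = - 4 \left(-1 + q q\right) = - 4 \left(-1 + q^{2}\right) = 4 - 4 q^{2}$)
$N{\left(j \right)} = \frac{5}{-7 - \frac{j}{9}}$ ($N{\left(j \right)} = \frac{5}{-7 + \frac{j}{-9}} = \frac{5}{-7 + j \left(- \frac{1}{9}\right)} = \frac{5}{-7 - \frac{j}{9}}$)
$\left(S{\left(6 \right)} + N{\left(13 \right)}\right)^{2} = \left(\left(4 - 4 \cdot 6^{2}\right) - \frac{45}{63 + 13}\right)^{2} = \left(\left(4 - 144\right) - \frac{45}{76}\right)^{2} = \left(-140 - \frac{45}{76}\right)^{2} = \left(- \frac{10685}{76}\right)^{2} = \frac{114169225}{5776}$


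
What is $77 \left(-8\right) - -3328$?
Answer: $2712$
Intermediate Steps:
$77 \left(-8\right) - -3328 = -616 + 3328 = 2712$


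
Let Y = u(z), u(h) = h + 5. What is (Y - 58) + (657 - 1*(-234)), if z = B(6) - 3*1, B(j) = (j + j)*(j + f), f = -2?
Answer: 883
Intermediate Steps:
B(j) = 2*j*(-2 + j) (B(j) = (j + j)*(j - 2) = (2*j)*(-2 + j) = 2*j*(-2 + j))
z = 45 (z = 2*6*(-2 + 6) - 3*1 = 2*6*4 - 3 = 48 - 3 = 45)
u(h) = 5 + h
Y = 50 (Y = 5 + 45 = 50)
(Y - 58) + (657 - 1*(-234)) = (50 - 58) + (657 - 1*(-234)) = -8 + (657 + 234) = -8 + 891 = 883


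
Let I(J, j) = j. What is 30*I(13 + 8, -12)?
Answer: -360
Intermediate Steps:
30*I(13 + 8, -12) = 30*(-12) = -360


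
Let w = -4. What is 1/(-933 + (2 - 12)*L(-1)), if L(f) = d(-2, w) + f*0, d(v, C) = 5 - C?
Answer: -1/1023 ≈ -0.00097752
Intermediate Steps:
L(f) = 9 (L(f) = (5 - 1*(-4)) + f*0 = (5 + 4) + 0 = 9 + 0 = 9)
1/(-933 + (2 - 12)*L(-1)) = 1/(-933 + (2 - 12)*9) = 1/(-933 - 10*9) = 1/(-933 - 90) = 1/(-1023) = -1/1023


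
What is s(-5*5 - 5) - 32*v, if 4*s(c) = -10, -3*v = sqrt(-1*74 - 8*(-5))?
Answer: -5/2 + 32*I*sqrt(34)/3 ≈ -2.5 + 62.197*I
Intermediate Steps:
v = -I*sqrt(34)/3 (v = -sqrt(-1*74 - 8*(-5))/3 = -sqrt(-74 + 40)/3 = -I*sqrt(34)/3 ≈ -1.9437*I)
s(c) = -5/2 (s(c) = (1/4)*(-10) = -5/2)
s(-5*5 - 5) - 32*v = -5/2 - (-32)*I*sqrt(34)/3 = -5/2 + 32*I*sqrt(34)/3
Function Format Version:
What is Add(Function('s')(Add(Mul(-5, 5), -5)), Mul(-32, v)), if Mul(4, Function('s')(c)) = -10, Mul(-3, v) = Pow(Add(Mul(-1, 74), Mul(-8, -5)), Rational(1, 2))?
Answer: Add(Rational(-5, 2), Mul(Rational(32, 3), I, Pow(34, Rational(1, 2)))) ≈ Add(-2.5000, Mul(62.197, I))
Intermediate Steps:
v = Mul(Rational(-1, 3), I, Pow(34, Rational(1, 2))) (v = Mul(Rational(-1, 3), Pow(Add(Mul(-1, 74), Mul(-8, -5)), Rational(1, 2))) = Mul(Rational(-1, 3), Pow(Add(-74, 40), Rational(1, 2))) = Mul(Rational(-1, 3), Pow(-34, Rational(1, 2))) = Mul(Rational(-1, 3), Mul(I, Pow(34, Rational(1, 2)))) = Mul(Rational(-1, 3), I, Pow(34, Rational(1, 2))) ≈ Mul(-1.9437, I))
Function('s')(c) = Rational(-5, 2) (Function('s')(c) = Mul(Rational(1, 4), -10) = Rational(-5, 2))
Add(Function('s')(Add(Mul(-5, 5), -5)), Mul(-32, v)) = Add(Rational(-5, 2), Mul(-32, Mul(Rational(-1, 3), I, Pow(34, Rational(1, 2))))) = Add(Rational(-5, 2), Mul(Rational(32, 3), I, Pow(34, Rational(1, 2))))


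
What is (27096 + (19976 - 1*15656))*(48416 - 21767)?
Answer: 837204984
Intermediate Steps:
(27096 + (19976 - 1*15656))*(48416 - 21767) = (27096 + (19976 - 15656))*26649 = (27096 + 4320)*26649 = 31416*26649 = 837204984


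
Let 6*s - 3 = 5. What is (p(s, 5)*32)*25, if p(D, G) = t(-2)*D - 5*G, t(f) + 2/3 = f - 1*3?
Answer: -234400/9 ≈ -26044.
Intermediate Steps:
s = 4/3 (s = ½ + (⅙)*5 = ½ + ⅚ = 4/3 ≈ 1.3333)
t(f) = -11/3 + f (t(f) = -⅔ + (f - 1*3) = -⅔ + (f - 3) = -⅔ + (-3 + f) = -11/3 + f)
p(D, G) = -5*G - 17*D/3 (p(D, G) = (-11/3 - 2)*D - 5*G = -17*D/3 - 5*G = -5*G - 17*D/3)
(p(s, 5)*32)*25 = ((-5*5 - 17/3*4/3)*32)*25 = ((-25 - 68/9)*32)*25 = -293/9*32*25 = -9376/9*25 = -234400/9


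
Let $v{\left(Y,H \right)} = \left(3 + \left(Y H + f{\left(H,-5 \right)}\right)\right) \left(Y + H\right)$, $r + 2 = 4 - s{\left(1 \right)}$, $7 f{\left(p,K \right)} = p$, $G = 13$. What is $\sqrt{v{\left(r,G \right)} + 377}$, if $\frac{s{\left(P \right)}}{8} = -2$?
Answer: $\frac{\sqrt{381297}}{7} \approx 88.213$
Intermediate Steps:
$f{\left(p,K \right)} = \frac{p}{7}$
$s{\left(P \right)} = -16$ ($s{\left(P \right)} = 8 \left(-2\right) = -16$)
$r = 18$ ($r = -2 + \left(4 - -16\right) = -2 + \left(4 + 16\right) = -2 + 20 = 18$)
$v{\left(Y,H \right)} = \left(H + Y\right) \left(3 + \frac{H}{7} + H Y\right)$ ($v{\left(Y,H \right)} = \left(3 + \left(Y H + \frac{H}{7}\right)\right) \left(Y + H\right) = \left(3 + \left(H Y + \frac{H}{7}\right)\right) \left(H + Y\right) = \left(3 + \left(\frac{H}{7} + H Y\right)\right) \left(H + Y\right) = \left(3 + \frac{H}{7} + H Y\right) \left(H + Y\right) = \left(H + Y\right) \left(3 + \frac{H}{7} + H Y\right)$)
$\sqrt{v{\left(r,G \right)} + 377} = \sqrt{\left(3 \cdot 13 + 3 \cdot 18 + \frac{13^{2}}{7} + 13 \cdot 18^{2} + 18 \cdot 13^{2} + \frac{1}{7} \cdot 13 \cdot 18\right) + 377} = \sqrt{\left(39 + 54 + \frac{1}{7} \cdot 169 + 13 \cdot 324 + 18 \cdot 169 + \frac{234}{7}\right) + 377} = \sqrt{\left(39 + 54 + \frac{169}{7} + 4212 + 3042 + \frac{234}{7}\right) + 377} = \sqrt{\frac{51832}{7} + 377} = \sqrt{\frac{54471}{7}} = \frac{\sqrt{381297}}{7}$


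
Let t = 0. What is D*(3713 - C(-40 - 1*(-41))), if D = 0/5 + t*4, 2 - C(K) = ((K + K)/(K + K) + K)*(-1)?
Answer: 0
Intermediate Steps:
C(K) = 3 + K (C(K) = 2 - ((K + K)/(K + K) + K)*(-1) = 2 - ((2*K)/((2*K)) + K)*(-1) = 2 - ((2*K)*(1/(2*K)) + K)*(-1) = 2 - (1 + K)*(-1) = 2 - (-1 - K) = 2 + (1 + K) = 3 + K)
D = 0 (D = 0/5 + 0*4 = 0*(⅕) + 0 = 0 + 0 = 0)
D*(3713 - C(-40 - 1*(-41))) = 0*(3713 - (3 + (-40 - 1*(-41)))) = 0*(3713 - (3 + (-40 + 41))) = 0*(3713 - (3 + 1)) = 0*(3713 - 1*4) = 0*(3713 - 4) = 0*3709 = 0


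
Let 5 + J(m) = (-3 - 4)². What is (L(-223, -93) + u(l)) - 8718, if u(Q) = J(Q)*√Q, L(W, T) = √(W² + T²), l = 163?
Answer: -8718 + 17*√202 + 44*√163 ≈ -7914.6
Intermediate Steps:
L(W, T) = √(T² + W²)
J(m) = 44 (J(m) = -5 + (-3 - 4)² = -5 + (-7)² = -5 + 49 = 44)
u(Q) = 44*√Q
(L(-223, -93) + u(l)) - 8718 = (√((-93)² + (-223)²) + 44*√163) - 8718 = (√(8649 + 49729) + 44*√163) - 8718 = (√58378 + 44*√163) - 8718 = (17*√202 + 44*√163) - 8718 = -8718 + 17*√202 + 44*√163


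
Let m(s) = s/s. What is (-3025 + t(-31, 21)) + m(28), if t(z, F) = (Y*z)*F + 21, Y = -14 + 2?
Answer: 4809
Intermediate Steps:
Y = -12
t(z, F) = 21 - 12*F*z (t(z, F) = (-12*z)*F + 21 = -12*F*z + 21 = 21 - 12*F*z)
m(s) = 1
(-3025 + t(-31, 21)) + m(28) = (-3025 + (21 - 12*21*(-31))) + 1 = (-3025 + (21 + 7812)) + 1 = (-3025 + 7833) + 1 = 4808 + 1 = 4809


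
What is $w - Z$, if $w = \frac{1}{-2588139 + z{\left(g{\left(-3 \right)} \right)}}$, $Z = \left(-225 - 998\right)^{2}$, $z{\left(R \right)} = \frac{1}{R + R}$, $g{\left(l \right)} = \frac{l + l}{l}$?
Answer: $- \frac{15484616737599}{10352555} \approx -1.4957 \cdot 10^{6}$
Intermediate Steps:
$g{\left(l \right)} = 2$ ($g{\left(l \right)} = \frac{2 l}{l} = 2$)
$z{\left(R \right)} = \frac{1}{2 R}$
$Z = 1495729$ ($Z = \left(-1223\right)^{2} = 1495729$)
$w = - \frac{4}{10352555}$ ($w = \frac{1}{-2588139 + \frac{1}{2 \cdot 2}} = \frac{1}{-2588139 + \frac{1}{2} \cdot \frac{1}{2}} = \frac{1}{-2588139 + \frac{1}{4}} = \frac{1}{- \frac{10352555}{4}} = - \frac{4}{10352555} \approx -3.8638 \cdot 10^{-7}$)
$w - Z = - \frac{4}{10352555} - 1495729 = - \frac{15484616737599}{10352555}$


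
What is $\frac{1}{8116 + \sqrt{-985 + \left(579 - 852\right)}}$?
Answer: $\frac{4058}{32935357} - \frac{i \sqrt{1258}}{65870714} \approx 0.00012321 - 5.3845 \cdot 10^{-7} i$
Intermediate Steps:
$\frac{1}{8116 + \sqrt{-985 + \left(579 - 852\right)}} = \frac{1}{8116 + \sqrt{-985 - 273}} = \frac{1}{8116 + \sqrt{-1258}} = \frac{1}{8116 + i \sqrt{1258}}$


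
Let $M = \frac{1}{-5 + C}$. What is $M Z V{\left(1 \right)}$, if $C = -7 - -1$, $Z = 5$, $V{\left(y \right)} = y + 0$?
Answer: $- \frac{5}{11} \approx -0.45455$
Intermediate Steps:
$V{\left(y \right)} = y$
$C = -6$ ($C = -7 + 1 = -6$)
$M = - \frac{1}{11}$ ($M = \frac{1}{-5 - 6} = \frac{1}{-11} = - \frac{1}{11} \approx -0.090909$)
$M Z V{\left(1 \right)} = \left(- \frac{1}{11}\right) 5 \cdot 1 = \left(- \frac{5}{11}\right) 1 = - \frac{5}{11}$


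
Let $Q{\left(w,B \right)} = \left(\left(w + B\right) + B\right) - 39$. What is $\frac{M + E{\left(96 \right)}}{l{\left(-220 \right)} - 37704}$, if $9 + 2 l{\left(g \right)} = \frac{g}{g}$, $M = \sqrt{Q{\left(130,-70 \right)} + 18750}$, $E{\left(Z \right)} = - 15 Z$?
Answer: $\frac{360}{9427} - \frac{\sqrt{18701}}{37708} \approx 0.034562$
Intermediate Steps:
$Q{\left(w,B \right)} = -39 + w + 2 B$ ($Q{\left(w,B \right)} = \left(\left(B + w\right) + B\right) - 39 = \left(w + 2 B\right) - 39 = -39 + w + 2 B$)
$M = \sqrt{18701}$ ($M = \sqrt{\left(-39 + 130 + 2 \left(-70\right)\right) + 18750} = \sqrt{\left(-39 + 130 - 140\right) + 18750} = \sqrt{-49 + 18750} = \sqrt{18701} \approx 136.75$)
$l{\left(g \right)} = -4$ ($l{\left(g \right)} = - \frac{9}{2} + \frac{g \frac{1}{g}}{2} = - \frac{9}{2} + \frac{1}{2} \cdot 1 = - \frac{9}{2} + \frac{1}{2} = -4$)
$\frac{M + E{\left(96 \right)}}{l{\left(-220 \right)} - 37704} = \frac{\sqrt{18701} - 1440}{-4 - 37704} = \frac{\sqrt{18701} - 1440}{-37708} = \left(-1440 + \sqrt{18701}\right) \left(- \frac{1}{37708}\right) = \frac{360}{9427} - \frac{\sqrt{18701}}{37708}$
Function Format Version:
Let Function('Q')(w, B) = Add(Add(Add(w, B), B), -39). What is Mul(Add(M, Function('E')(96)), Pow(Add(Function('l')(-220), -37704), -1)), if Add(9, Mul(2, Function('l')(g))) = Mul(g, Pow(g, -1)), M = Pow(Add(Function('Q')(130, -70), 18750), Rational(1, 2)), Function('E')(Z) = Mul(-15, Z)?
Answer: Add(Rational(360, 9427), Mul(Rational(-1, 37708), Pow(18701, Rational(1, 2)))) ≈ 0.034562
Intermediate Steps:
Function('Q')(w, B) = Add(-39, w, Mul(2, B)) (Function('Q')(w, B) = Add(Add(Add(B, w), B), -39) = Add(Add(w, Mul(2, B)), -39) = Add(-39, w, Mul(2, B)))
M = Pow(18701, Rational(1, 2)) (M = Pow(Add(Add(-39, 130, Mul(2, -70)), 18750), Rational(1, 2)) = Pow(Add(Add(-39, 130, -140), 18750), Rational(1, 2)) = Pow(Add(-49, 18750), Rational(1, 2)) = Pow(18701, Rational(1, 2)) ≈ 136.75)
Function('l')(g) = -4 (Function('l')(g) = Add(Rational(-9, 2), Mul(Rational(1, 2), Mul(g, Pow(g, -1)))) = Add(Rational(-9, 2), Mul(Rational(1, 2), 1)) = Add(Rational(-9, 2), Rational(1, 2)) = -4)
Mul(Add(M, Function('E')(96)), Pow(Add(Function('l')(-220), -37704), -1)) = Mul(Add(Pow(18701, Rational(1, 2)), Mul(-15, 96)), Pow(Add(-4, -37704), -1)) = Mul(Add(Pow(18701, Rational(1, 2)), -1440), Pow(-37708, -1)) = Mul(Add(-1440, Pow(18701, Rational(1, 2))), Rational(-1, 37708)) = Add(Rational(360, 9427), Mul(Rational(-1, 37708), Pow(18701, Rational(1, 2))))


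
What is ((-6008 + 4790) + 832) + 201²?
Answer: 40015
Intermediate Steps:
((-6008 + 4790) + 832) + 201² = (-1218 + 832) + 40401 = -386 + 40401 = 40015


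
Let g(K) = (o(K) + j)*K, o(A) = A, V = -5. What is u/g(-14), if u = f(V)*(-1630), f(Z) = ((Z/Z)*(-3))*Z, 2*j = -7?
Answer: -4890/49 ≈ -99.796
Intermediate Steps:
j = -7/2 (j = (½)*(-7) = -7/2 ≈ -3.5000)
f(Z) = -3*Z (f(Z) = (1*(-3))*Z = -3*Z)
g(K) = K*(-7/2 + K) (g(K) = (K - 7/2)*K = (-7/2 + K)*K = K*(-7/2 + K))
u = -24450 (u = -3*(-5)*(-1630) = 15*(-1630) = -24450)
u/g(-14) = -24450*(-1/(7*(-7 + 2*(-14)))) = -24450*(-1/(7*(-7 - 28))) = -24450/((½)*(-14)*(-35)) = -24450/245 = -24450*1/245 = -4890/49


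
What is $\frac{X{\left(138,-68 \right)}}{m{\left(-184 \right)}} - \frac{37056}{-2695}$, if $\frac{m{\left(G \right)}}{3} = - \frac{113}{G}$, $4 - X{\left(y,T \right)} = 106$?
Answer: $- \frac{12672592}{304535} \approx -41.613$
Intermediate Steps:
$X{\left(y,T \right)} = -102$ ($X{\left(y,T \right)} = 4 - 106 = -102$)
$m{\left(G \right)} = - \frac{339}{G}$ ($m{\left(G \right)} = 3 \left(- \frac{113}{G}\right) = - \frac{339}{G}$)
$\frac{X{\left(138,-68 \right)}}{m{\left(-184 \right)}} - \frac{37056}{-2695} = - \frac{102}{\left(-339\right) \frac{1}{-184}} - \frac{37056}{-2695} = - \frac{102}{\left(-339\right) \left(- \frac{1}{184}\right)} - - \frac{37056}{2695} = - \frac{102}{\frac{339}{184}} + \frac{37056}{2695} = \left(-102\right) \frac{184}{339} + \frac{37056}{2695} = - \frac{6256}{113} + \frac{37056}{2695} = - \frac{12672592}{304535}$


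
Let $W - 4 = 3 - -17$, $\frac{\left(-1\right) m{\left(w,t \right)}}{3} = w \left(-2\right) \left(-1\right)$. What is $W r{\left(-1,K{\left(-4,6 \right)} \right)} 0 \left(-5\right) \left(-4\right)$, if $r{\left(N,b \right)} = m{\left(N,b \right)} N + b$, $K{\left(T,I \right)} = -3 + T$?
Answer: $0$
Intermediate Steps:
$m{\left(w,t \right)} = - 6 w$ ($m{\left(w,t \right)} = - 3 w \left(-2\right) \left(-1\right) = - 3 - 2 w \left(-1\right) = - 3 \cdot 2 w = - 6 w$)
$r{\left(N,b \right)} = b - 6 N^{2}$ ($r{\left(N,b \right)} = - 6 N N + b = - 6 N^{2} + b = b - 6 N^{2}$)
$W = 24$ ($W = 4 + \left(3 - -17\right) = 4 + \left(3 + 17\right) = 4 + 20 = 24$)
$W r{\left(-1,K{\left(-4,6 \right)} \right)} 0 \left(-5\right) \left(-4\right) = 24 \left(\left(-3 - 4\right) - 6 \left(-1\right)^{2}\right) 0 \left(-5\right) \left(-4\right) = 24 \left(-7 - 6\right) 0 \left(-4\right) = 24 \left(-7 - 6\right) 0 = 24 \left(-13\right) 0 = \left(-312\right) 0 = 0$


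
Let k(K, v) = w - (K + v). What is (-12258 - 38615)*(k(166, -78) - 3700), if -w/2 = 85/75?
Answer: 2892333542/15 ≈ 1.9282e+8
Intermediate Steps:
w = -34/15 (w = -170/75 = -2*17/15 = -34/15 ≈ -2.2667)
k(K, v) = -34/15 - K - v (k(K, v) = -34/15 - (K + v) = -34/15 + (-K - v) = -34/15 - K - v)
(-12258 - 38615)*(k(166, -78) - 3700) = (-12258 - 38615)*((-34/15 - 1*166 - 1*(-78)) - 3700) = -50873*((-34/15 - 166 + 78) - 3700) = -50873*(-1354/15 - 3700) = -50873*(-56854/15) = 2892333542/15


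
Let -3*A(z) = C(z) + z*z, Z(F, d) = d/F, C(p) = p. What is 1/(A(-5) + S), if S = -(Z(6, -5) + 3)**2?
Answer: -36/409 ≈ -0.088020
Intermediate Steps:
A(z) = -z/3 - z**2/3 (A(z) = -(z + z*z)/3 = -(z + z**2)/3 = -z/3 - z**2/3)
S = -169/36 (S = -(-5/6 + 3)**2 = -(13/6)**2 = -1*169/36 = -169/36 ≈ -4.6944)
1/(A(-5) + S) = 1/((1/3)*(-5)*(-1 - 1*(-5)) - 169/36) = 1/((1/3)*(-5)*(-1 + 5) - 169/36) = 1/((1/3)*(-5)*4 - 169/36) = 1/(-20/3 - 169/36) = 1/(-409/36) = -36/409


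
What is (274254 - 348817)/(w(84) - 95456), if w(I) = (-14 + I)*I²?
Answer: -74563/398464 ≈ -0.18713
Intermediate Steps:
w(I) = I²*(-14 + I)
(274254 - 348817)/(w(84) - 95456) = (274254 - 348817)/(84²*(-14 + 84) - 95456) = -74563/(7056*70 - 95456) = -74563/(493920 - 95456) = -74563/398464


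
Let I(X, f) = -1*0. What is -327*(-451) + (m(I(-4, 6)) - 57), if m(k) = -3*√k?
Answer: 147420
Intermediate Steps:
I(X, f) = 0
-327*(-451) + (m(I(-4, 6)) - 57) = -327*(-451) + (-3*√0 - 57) = 147477 + (-3*0 - 57) = 147477 + (0 - 57) = 147477 - 57 = 147420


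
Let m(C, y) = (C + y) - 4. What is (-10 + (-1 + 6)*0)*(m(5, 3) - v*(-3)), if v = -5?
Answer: 110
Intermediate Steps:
m(C, y) = -4 + C + y
(-10 + (-1 + 6)*0)*(m(5, 3) - v*(-3)) = (-10 + (-1 + 6)*0)*((-4 + 5 + 3) - (-5)*(-3)) = (-10 + 5*0)*(4 - 1*15) = (-10 + 0)*(4 - 15) = -10*(-11) = 110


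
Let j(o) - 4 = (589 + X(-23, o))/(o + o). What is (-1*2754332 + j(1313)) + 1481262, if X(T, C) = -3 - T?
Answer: -3343070707/2626 ≈ -1.2731e+6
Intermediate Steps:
j(o) = 4 + 609/(2*o) (j(o) = 4 + (589 + (-3 - 1*(-23)))/(o + o) = 4 + (589 + (-3 + 23))/((2*o)) = 4 + (589 + 20)*(1/(2*o)) = 4 + 609*(1/(2*o)) = 4 + 609/(2*o))
(-1*2754332 + j(1313)) + 1481262 = (-1*2754332 + (4 + (609/2)/1313)) + 1481262 = (-2754332 + (4 + (609/2)*(1/1313))) + 1481262 = (-2754332 + (4 + 609/2626)) + 1481262 = (-2754332 + 11113/2626) + 1481262 = -7232864719/2626 + 1481262 = -3343070707/2626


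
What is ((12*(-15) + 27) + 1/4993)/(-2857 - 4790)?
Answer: 763928/38181471 ≈ 0.020008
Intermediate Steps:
((12*(-15) + 27) + 1/4993)/(-2857 - 4790) = ((-180 + 27) + 1/4993)/(-7647) = (-153 + 1/4993)*(-1/7647) = -763928/4993*(-1/7647) = 763928/38181471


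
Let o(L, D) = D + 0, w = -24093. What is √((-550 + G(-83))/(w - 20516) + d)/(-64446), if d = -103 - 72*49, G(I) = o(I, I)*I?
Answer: -I*√7225837997362/2874871614 ≈ -0.00093503*I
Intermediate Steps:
o(L, D) = D
G(I) = I² (G(I) = I*I = I²)
d = -3631 (d = -103 - 3528 = -3631)
√((-550 + G(-83))/(w - 20516) + d)/(-64446) = √((-550 + (-83)²)/(-24093 - 20516) - 3631)/(-64446) = √((-550 + 6889)/(-44609) - 3631)*(-1/64446) = √(6339*(-1/44609) - 3631)*(-1/64446) = √(-6339/44609 - 3631)*(-1/64446) = √(-161981618/44609)*(-1/64446) = (I*√7225837997362/44609)*(-1/64446) = -I*√7225837997362/2874871614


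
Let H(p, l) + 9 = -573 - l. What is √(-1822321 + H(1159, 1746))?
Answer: I*√1824649 ≈ 1350.8*I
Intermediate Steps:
H(p, l) = -582 - l (H(p, l) = -9 + (-573 - l) = -582 - l)
√(-1822321 + H(1159, 1746)) = √(-1822321 + (-582 - 1*1746)) = √(-1822321 + (-582 - 1746)) = √(-1822321 - 2328) = √(-1824649) = I*√1824649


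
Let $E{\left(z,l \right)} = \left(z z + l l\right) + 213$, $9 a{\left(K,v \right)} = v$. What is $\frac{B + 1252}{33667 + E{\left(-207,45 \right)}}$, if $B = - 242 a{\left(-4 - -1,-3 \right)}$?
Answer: $\frac{1999}{118131} \approx 0.016922$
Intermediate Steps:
$a{\left(K,v \right)} = \frac{v}{9}$
$E{\left(z,l \right)} = 213 + l^{2} + z^{2}$ ($E{\left(z,l \right)} = \left(z^{2} + l^{2}\right) + 213 = \left(l^{2} + z^{2}\right) + 213 = 213 + l^{2} + z^{2}$)
$B = \frac{242}{3}$ ($B = - 242 \cdot \frac{1}{9} \left(-3\right) = \left(-242\right) \left(- \frac{1}{3}\right) = \frac{242}{3} \approx 80.667$)
$\frac{B + 1252}{33667 + E{\left(-207,45 \right)}} = \frac{\frac{242}{3} + 1252}{33667 + \left(213 + 45^{2} + \left(-207\right)^{2}\right)} = \frac{3998}{3 \left(33667 + \left(213 + 2025 + 42849\right)\right)} = \frac{3998}{3 \left(33667 + 45087\right)} = \frac{3998}{3 \cdot 78754} = \frac{3998}{3} \cdot \frac{1}{78754} = \frac{1999}{118131}$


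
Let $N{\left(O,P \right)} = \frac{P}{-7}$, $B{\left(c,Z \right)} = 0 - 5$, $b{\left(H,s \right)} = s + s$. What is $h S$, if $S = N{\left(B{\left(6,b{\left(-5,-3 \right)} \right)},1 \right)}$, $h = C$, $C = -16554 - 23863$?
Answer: $\frac{40417}{7} \approx 5773.9$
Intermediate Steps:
$b{\left(H,s \right)} = 2 s$
$B{\left(c,Z \right)} = -5$ ($B{\left(c,Z \right)} = 0 - 5 = -5$)
$N{\left(O,P \right)} = - \frac{P}{7}$ ($N{\left(O,P \right)} = P \left(- \frac{1}{7}\right) = - \frac{P}{7}$)
$C = -40417$ ($C = -16554 - 23863 = -40417$)
$h = -40417$
$S = - \frac{1}{7}$ ($S = \left(- \frac{1}{7}\right) 1 = - \frac{1}{7} \approx -0.14286$)
$h S = \left(-40417\right) \left(- \frac{1}{7}\right) = \frac{40417}{7}$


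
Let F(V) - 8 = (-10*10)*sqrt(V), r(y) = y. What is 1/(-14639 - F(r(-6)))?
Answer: -14647/214594609 - 100*I*sqrt(6)/214594609 ≈ -6.8254e-5 - 1.1415e-6*I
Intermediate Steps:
F(V) = 8 - 100*sqrt(V) (F(V) = 8 + (-10*10)*sqrt(V) = 8 - 100*sqrt(V))
1/(-14639 - F(r(-6))) = 1/(-14639 - (8 - 100*I*sqrt(6))) = 1/(-14639 + (-8 + 100*I*sqrt(6))) = 1/(-14647 + 100*I*sqrt(6))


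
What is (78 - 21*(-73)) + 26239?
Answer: 27850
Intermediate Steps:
(78 - 21*(-73)) + 26239 = (78 + 1533) + 26239 = 1611 + 26239 = 27850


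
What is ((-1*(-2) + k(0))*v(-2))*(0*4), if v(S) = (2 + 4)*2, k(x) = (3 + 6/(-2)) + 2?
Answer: 0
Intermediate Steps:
k(x) = 2 (k(x) = (3 + 6*(-½)) + 2 = (3 - 3) + 2 = 0 + 2 = 2)
v(S) = 12 (v(S) = 6*2 = 12)
((-1*(-2) + k(0))*v(-2))*(0*4) = ((-1*(-2) + 2)*12)*(0*4) = ((2 + 2)*12)*0 = (4*12)*0 = 48*0 = 0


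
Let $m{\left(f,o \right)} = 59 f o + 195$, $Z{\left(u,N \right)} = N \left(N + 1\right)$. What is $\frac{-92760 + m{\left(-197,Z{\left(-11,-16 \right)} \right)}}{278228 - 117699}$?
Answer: $- \frac{2882085}{160529} \approx -17.954$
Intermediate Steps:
$Z{\left(u,N \right)} = N \left(1 + N\right)$
$m{\left(f,o \right)} = 195 + 59 f o$ ($m{\left(f,o \right)} = 59 f o + 195 = 195 + 59 f o$)
$\frac{-92760 + m{\left(-197,Z{\left(-11,-16 \right)} \right)}}{278228 - 117699} = \frac{-92760 + \left(195 + 59 \left(-197\right) \left(- 16 \left(1 - 16\right)\right)\right)}{278228 - 117699} = \frac{-92760 + \left(195 + 59 \left(-197\right) \left(\left(-16\right) \left(-15\right)\right)\right)}{160529} = \left(-92760 + \left(195 + 59 \left(-197\right) 240\right)\right) \frac{1}{160529} = \left(-92760 + \left(195 - 2789520\right)\right) \frac{1}{160529} = \left(-92760 - 2789325\right) \frac{1}{160529} = \left(-2882085\right) \frac{1}{160529} = - \frac{2882085}{160529}$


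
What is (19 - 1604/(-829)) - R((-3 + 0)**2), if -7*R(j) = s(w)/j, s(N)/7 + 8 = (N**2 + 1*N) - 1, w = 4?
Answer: 165314/7461 ≈ 22.157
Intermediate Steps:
s(N) = -63 + 7*N + 7*N**2 (s(N) = -56 + 7*((N**2 + 1*N) - 1) = -56 + 7*((N**2 + N) - 1) = -56 + 7*((N + N**2) - 1) = -56 + 7*(-1 + N + N**2) = -56 + (-7 + 7*N + 7*N**2) = -63 + 7*N + 7*N**2)
R(j) = -11/j (R(j) = -(-63 + 7*4 + 7*4**2)/(7*j) = -(-63 + 28 + 7*16)/(7*j) = -(-63 + 28 + 112)/(7*j) = -11/j)
(19 - 1604/(-829)) - R((-3 + 0)**2) = (19 - 1604/(-829)) - (-11)/((-3 + 0)**2) = (19 - 1604*(-1)/829) - (-11)/((-3)**2) = (19 - 1*(-1604/829)) - (-11)/9 = (19 + 1604/829) - (-11)/9 = 17355/829 - 1*(-11/9) = 17355/829 + 11/9 = 165314/7461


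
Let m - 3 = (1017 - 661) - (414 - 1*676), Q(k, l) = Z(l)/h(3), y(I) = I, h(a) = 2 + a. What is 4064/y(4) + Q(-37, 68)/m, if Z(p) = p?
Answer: 3154748/3105 ≈ 1016.0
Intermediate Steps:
Q(k, l) = l/5 (Q(k, l) = l/(2 + 3) = l/5)
m = 621 (m = 3 + ((1017 - 661) - (414 - 1*676)) = 3 + (356 - (414 - 676)) = 3 + (356 - 1*(-262)) = 3 + (356 + 262) = 3 + 618 = 621)
4064/y(4) + Q(-37, 68)/m = 4064/4 + ((⅕)*68)/621 = 4064*(¼) + (68/5)*(1/621) = 1016 + 68/3105 = 3154748/3105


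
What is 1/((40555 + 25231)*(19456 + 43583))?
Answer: 1/4147083654 ≈ 2.4113e-10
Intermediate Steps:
1/((40555 + 25231)*(19456 + 43583)) = 1/(65786*63039) = 1/4147083654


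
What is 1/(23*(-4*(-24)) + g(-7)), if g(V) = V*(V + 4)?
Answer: 1/2229 ≈ 0.00044863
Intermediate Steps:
g(V) = V*(4 + V)
1/(23*(-4*(-24)) + g(-7)) = 1/(23*(-4*(-24)) - 7*(4 - 7)) = 1/(23*96 - 7*(-3)) = 1/(2208 + 21) = 1/2229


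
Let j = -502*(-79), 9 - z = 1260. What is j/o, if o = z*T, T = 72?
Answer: -19829/45036 ≈ -0.44029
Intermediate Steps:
z = -1251 (z = 9 - 1*1260 = 9 - 1260 = -1251)
j = 39658
o = -90072 (o = -1251*72 = -90072)
j/o = 39658/(-90072) = 39658*(-1/90072) = -19829/45036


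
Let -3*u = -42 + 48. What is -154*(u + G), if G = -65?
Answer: 10318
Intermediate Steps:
u = -2 (u = -(-42 + 48)/3 = -⅓*6 = -2)
-154*(u + G) = -154*(-2 - 65) = -154*(-67) = 10318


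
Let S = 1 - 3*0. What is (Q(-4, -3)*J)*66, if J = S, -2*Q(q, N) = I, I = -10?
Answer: 330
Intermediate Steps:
Q(q, N) = 5 (Q(q, N) = -1/2*(-10) = 5)
S = 1 (S = 1 + 0 = 1)
J = 1
(Q(-4, -3)*J)*66 = (5*1)*66 = 5*66 = 330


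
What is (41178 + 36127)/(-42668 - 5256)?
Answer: -77305/47924 ≈ -1.6131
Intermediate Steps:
(41178 + 36127)/(-42668 - 5256) = 77305/(-47924) = 77305*(-1/47924) = -77305/47924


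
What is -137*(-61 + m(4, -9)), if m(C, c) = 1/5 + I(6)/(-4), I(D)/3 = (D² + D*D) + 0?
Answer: 78638/5 ≈ 15728.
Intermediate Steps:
I(D) = 6*D² (I(D) = 3*((D² + D*D) + 0) = 3*((D² + D²) + 0) = 3*(2*D² + 0) = 3*(2*D²) = 6*D²)
m(C, c) = -269/5 (m(C, c) = 1/5 + (6*6²)/(-4) = 1*(⅕) + (6*36)*(-¼) = ⅕ + 216*(-¼) = ⅕ - 54 = -269/5)
-137*(-61 + m(4, -9)) = -137*(-61 - 269/5) = -137*(-574/5) = 78638/5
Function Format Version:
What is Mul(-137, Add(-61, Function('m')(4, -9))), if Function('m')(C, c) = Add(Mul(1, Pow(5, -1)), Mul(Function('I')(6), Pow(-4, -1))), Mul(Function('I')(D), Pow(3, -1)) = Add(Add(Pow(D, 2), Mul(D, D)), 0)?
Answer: Rational(78638, 5) ≈ 15728.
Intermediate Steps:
Function('I')(D) = Mul(6, Pow(D, 2)) (Function('I')(D) = Mul(3, Add(Add(Pow(D, 2), Mul(D, D)), 0)) = Mul(3, Add(Add(Pow(D, 2), Pow(D, 2)), 0)) = Mul(3, Add(Mul(2, Pow(D, 2)), 0)) = Mul(3, Mul(2, Pow(D, 2))) = Mul(6, Pow(D, 2)))
Function('m')(C, c) = Rational(-269, 5) (Function('m')(C, c) = Add(Mul(1, Pow(5, -1)), Mul(Mul(6, Pow(6, 2)), Pow(-4, -1))) = Add(Mul(1, Rational(1, 5)), Mul(Mul(6, 36), Rational(-1, 4))) = Add(Rational(1, 5), Mul(216, Rational(-1, 4))) = Add(Rational(1, 5), -54) = Rational(-269, 5))
Mul(-137, Add(-61, Function('m')(4, -9))) = Mul(-137, Add(-61, Rational(-269, 5))) = Mul(-137, Rational(-574, 5)) = Rational(78638, 5)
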